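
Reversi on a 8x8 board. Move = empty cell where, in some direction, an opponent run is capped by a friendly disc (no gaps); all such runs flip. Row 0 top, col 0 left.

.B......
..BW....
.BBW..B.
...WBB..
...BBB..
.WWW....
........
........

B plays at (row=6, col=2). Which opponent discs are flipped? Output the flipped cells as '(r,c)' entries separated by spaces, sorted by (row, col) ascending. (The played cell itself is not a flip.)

Answer: (5,3)

Derivation:
Dir NW: opp run (5,1), next='.' -> no flip
Dir N: opp run (5,2), next='.' -> no flip
Dir NE: opp run (5,3) capped by B -> flip
Dir W: first cell '.' (not opp) -> no flip
Dir E: first cell '.' (not opp) -> no flip
Dir SW: first cell '.' (not opp) -> no flip
Dir S: first cell '.' (not opp) -> no flip
Dir SE: first cell '.' (not opp) -> no flip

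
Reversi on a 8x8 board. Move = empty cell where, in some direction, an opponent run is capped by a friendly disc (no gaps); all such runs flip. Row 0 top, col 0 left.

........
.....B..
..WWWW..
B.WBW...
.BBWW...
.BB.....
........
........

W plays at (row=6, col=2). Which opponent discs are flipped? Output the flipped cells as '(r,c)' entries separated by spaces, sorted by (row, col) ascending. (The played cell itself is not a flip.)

Answer: (4,2) (5,2)

Derivation:
Dir NW: opp run (5,1), next='.' -> no flip
Dir N: opp run (5,2) (4,2) capped by W -> flip
Dir NE: first cell '.' (not opp) -> no flip
Dir W: first cell '.' (not opp) -> no flip
Dir E: first cell '.' (not opp) -> no flip
Dir SW: first cell '.' (not opp) -> no flip
Dir S: first cell '.' (not opp) -> no flip
Dir SE: first cell '.' (not opp) -> no flip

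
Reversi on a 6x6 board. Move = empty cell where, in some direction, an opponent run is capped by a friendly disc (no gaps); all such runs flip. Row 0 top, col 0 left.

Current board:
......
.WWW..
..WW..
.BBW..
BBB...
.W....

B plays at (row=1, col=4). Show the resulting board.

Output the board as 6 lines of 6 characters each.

Answer: ......
.WWWB.
..WB..
.BBW..
BBB...
.W....

Derivation:
Place B at (1,4); scan 8 dirs for brackets.
Dir NW: first cell '.' (not opp) -> no flip
Dir N: first cell '.' (not opp) -> no flip
Dir NE: first cell '.' (not opp) -> no flip
Dir W: opp run (1,3) (1,2) (1,1), next='.' -> no flip
Dir E: first cell '.' (not opp) -> no flip
Dir SW: opp run (2,3) capped by B -> flip
Dir S: first cell '.' (not opp) -> no flip
Dir SE: first cell '.' (not opp) -> no flip
All flips: (2,3)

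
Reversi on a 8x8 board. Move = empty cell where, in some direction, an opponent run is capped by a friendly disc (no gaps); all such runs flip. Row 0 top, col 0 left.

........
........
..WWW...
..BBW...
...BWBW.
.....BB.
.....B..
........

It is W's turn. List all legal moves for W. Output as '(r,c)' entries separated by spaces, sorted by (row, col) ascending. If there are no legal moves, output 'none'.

(2,1): no bracket -> illegal
(3,1): flips 2 -> legal
(3,5): no bracket -> illegal
(3,6): no bracket -> illegal
(4,1): flips 1 -> legal
(4,2): flips 3 -> legal
(4,7): no bracket -> illegal
(5,2): flips 1 -> legal
(5,3): flips 2 -> legal
(5,4): no bracket -> illegal
(5,7): no bracket -> illegal
(6,4): flips 1 -> legal
(6,6): flips 2 -> legal
(6,7): flips 2 -> legal
(7,4): no bracket -> illegal
(7,5): no bracket -> illegal
(7,6): no bracket -> illegal

Answer: (3,1) (4,1) (4,2) (5,2) (5,3) (6,4) (6,6) (6,7)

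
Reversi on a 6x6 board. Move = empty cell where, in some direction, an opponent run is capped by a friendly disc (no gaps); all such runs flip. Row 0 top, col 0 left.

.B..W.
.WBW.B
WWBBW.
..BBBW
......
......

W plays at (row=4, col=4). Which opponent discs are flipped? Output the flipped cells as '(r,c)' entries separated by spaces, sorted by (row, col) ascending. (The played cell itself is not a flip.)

Dir NW: opp run (3,3) (2,2) capped by W -> flip
Dir N: opp run (3,4) capped by W -> flip
Dir NE: first cell 'W' (not opp) -> no flip
Dir W: first cell '.' (not opp) -> no flip
Dir E: first cell '.' (not opp) -> no flip
Dir SW: first cell '.' (not opp) -> no flip
Dir S: first cell '.' (not opp) -> no flip
Dir SE: first cell '.' (not opp) -> no flip

Answer: (2,2) (3,3) (3,4)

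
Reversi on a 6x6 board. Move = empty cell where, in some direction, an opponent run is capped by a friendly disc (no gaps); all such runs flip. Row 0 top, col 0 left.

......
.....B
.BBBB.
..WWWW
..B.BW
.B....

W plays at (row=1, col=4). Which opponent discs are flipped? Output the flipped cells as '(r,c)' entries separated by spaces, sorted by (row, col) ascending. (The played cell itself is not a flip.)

Dir NW: first cell '.' (not opp) -> no flip
Dir N: first cell '.' (not opp) -> no flip
Dir NE: first cell '.' (not opp) -> no flip
Dir W: first cell '.' (not opp) -> no flip
Dir E: opp run (1,5), next=edge -> no flip
Dir SW: opp run (2,3) capped by W -> flip
Dir S: opp run (2,4) capped by W -> flip
Dir SE: first cell '.' (not opp) -> no flip

Answer: (2,3) (2,4)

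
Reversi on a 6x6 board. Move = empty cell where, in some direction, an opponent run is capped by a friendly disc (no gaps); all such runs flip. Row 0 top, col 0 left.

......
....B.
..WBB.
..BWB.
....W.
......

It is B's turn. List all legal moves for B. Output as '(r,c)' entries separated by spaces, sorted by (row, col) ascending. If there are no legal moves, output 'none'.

Answer: (1,2) (2,1) (4,2) (4,3) (5,4)

Derivation:
(1,1): no bracket -> illegal
(1,2): flips 1 -> legal
(1,3): no bracket -> illegal
(2,1): flips 1 -> legal
(3,1): no bracket -> illegal
(3,5): no bracket -> illegal
(4,2): flips 1 -> legal
(4,3): flips 1 -> legal
(4,5): no bracket -> illegal
(5,3): no bracket -> illegal
(5,4): flips 1 -> legal
(5,5): no bracket -> illegal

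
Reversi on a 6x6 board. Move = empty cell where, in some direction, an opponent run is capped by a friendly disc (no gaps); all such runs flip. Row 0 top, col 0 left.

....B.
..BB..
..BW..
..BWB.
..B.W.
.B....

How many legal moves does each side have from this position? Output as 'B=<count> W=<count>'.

Answer: B=5 W=9

Derivation:
-- B to move --
(1,4): flips 1 -> legal
(2,4): flips 2 -> legal
(3,5): no bracket -> illegal
(4,3): flips 2 -> legal
(4,5): no bracket -> illegal
(5,3): no bracket -> illegal
(5,4): flips 1 -> legal
(5,5): flips 2 -> legal
B mobility = 5
-- W to move --
(0,1): flips 1 -> legal
(0,2): no bracket -> illegal
(0,3): flips 1 -> legal
(0,5): no bracket -> illegal
(1,1): flips 1 -> legal
(1,4): no bracket -> illegal
(1,5): no bracket -> illegal
(2,1): flips 1 -> legal
(2,4): flips 1 -> legal
(2,5): no bracket -> illegal
(3,1): flips 1 -> legal
(3,5): flips 1 -> legal
(4,0): no bracket -> illegal
(4,1): flips 1 -> legal
(4,3): no bracket -> illegal
(4,5): flips 1 -> legal
(5,0): no bracket -> illegal
(5,2): no bracket -> illegal
(5,3): no bracket -> illegal
W mobility = 9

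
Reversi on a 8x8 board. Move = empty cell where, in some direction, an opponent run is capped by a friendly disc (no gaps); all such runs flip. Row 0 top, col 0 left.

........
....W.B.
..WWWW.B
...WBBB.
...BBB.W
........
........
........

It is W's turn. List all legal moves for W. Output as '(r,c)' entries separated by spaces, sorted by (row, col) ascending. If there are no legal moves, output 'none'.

(0,5): no bracket -> illegal
(0,6): no bracket -> illegal
(0,7): flips 1 -> legal
(1,5): no bracket -> illegal
(1,7): no bracket -> illegal
(2,6): no bracket -> illegal
(3,2): no bracket -> illegal
(3,7): flips 3 -> legal
(4,2): no bracket -> illegal
(4,6): flips 1 -> legal
(5,2): flips 2 -> legal
(5,3): flips 1 -> legal
(5,4): flips 2 -> legal
(5,5): flips 3 -> legal
(5,6): flips 2 -> legal

Answer: (0,7) (3,7) (4,6) (5,2) (5,3) (5,4) (5,5) (5,6)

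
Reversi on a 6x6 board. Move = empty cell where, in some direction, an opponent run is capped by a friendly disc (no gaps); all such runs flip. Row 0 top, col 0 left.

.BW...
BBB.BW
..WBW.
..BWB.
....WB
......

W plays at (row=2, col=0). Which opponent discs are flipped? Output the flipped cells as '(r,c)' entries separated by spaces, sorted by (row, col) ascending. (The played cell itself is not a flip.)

Dir NW: edge -> no flip
Dir N: opp run (1,0), next='.' -> no flip
Dir NE: opp run (1,1) capped by W -> flip
Dir W: edge -> no flip
Dir E: first cell '.' (not opp) -> no flip
Dir SW: edge -> no flip
Dir S: first cell '.' (not opp) -> no flip
Dir SE: first cell '.' (not opp) -> no flip

Answer: (1,1)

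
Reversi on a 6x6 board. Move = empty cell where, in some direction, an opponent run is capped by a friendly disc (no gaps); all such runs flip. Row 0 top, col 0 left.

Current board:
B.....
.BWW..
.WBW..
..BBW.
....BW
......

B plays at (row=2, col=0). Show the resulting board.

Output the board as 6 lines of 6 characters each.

Answer: B.....
.BWW..
BBBW..
..BBW.
....BW
......

Derivation:
Place B at (2,0); scan 8 dirs for brackets.
Dir NW: edge -> no flip
Dir N: first cell '.' (not opp) -> no flip
Dir NE: first cell 'B' (not opp) -> no flip
Dir W: edge -> no flip
Dir E: opp run (2,1) capped by B -> flip
Dir SW: edge -> no flip
Dir S: first cell '.' (not opp) -> no flip
Dir SE: first cell '.' (not opp) -> no flip
All flips: (2,1)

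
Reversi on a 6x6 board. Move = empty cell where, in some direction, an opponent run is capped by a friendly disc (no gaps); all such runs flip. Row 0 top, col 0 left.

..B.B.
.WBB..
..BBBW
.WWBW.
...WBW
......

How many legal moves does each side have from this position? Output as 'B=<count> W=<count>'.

-- B to move --
(0,0): flips 1 -> legal
(0,1): no bracket -> illegal
(1,0): flips 1 -> legal
(1,4): no bracket -> illegal
(1,5): no bracket -> illegal
(2,0): flips 1 -> legal
(2,1): no bracket -> illegal
(3,0): flips 2 -> legal
(3,5): flips 1 -> legal
(4,0): flips 1 -> legal
(4,1): flips 1 -> legal
(4,2): flips 2 -> legal
(5,2): no bracket -> illegal
(5,3): flips 1 -> legal
(5,4): no bracket -> illegal
(5,5): no bracket -> illegal
B mobility = 9
-- W to move --
(0,1): flips 2 -> legal
(0,3): flips 3 -> legal
(0,5): no bracket -> illegal
(1,4): flips 4 -> legal
(1,5): no bracket -> illegal
(2,1): flips 3 -> legal
(3,5): no bracket -> illegal
(4,2): no bracket -> illegal
(5,3): no bracket -> illegal
(5,4): flips 1 -> legal
(5,5): flips 3 -> legal
W mobility = 6

Answer: B=9 W=6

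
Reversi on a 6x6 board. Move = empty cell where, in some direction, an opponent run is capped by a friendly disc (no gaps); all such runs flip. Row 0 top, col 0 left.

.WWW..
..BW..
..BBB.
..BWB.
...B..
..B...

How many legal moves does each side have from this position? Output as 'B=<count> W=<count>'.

Answer: B=4 W=8

Derivation:
-- B to move --
(0,0): no bracket -> illegal
(0,4): flips 1 -> legal
(1,0): no bracket -> illegal
(1,1): no bracket -> illegal
(1,4): flips 1 -> legal
(4,2): flips 1 -> legal
(4,4): flips 1 -> legal
B mobility = 4
-- W to move --
(1,1): flips 2 -> legal
(1,4): no bracket -> illegal
(1,5): flips 1 -> legal
(2,1): flips 1 -> legal
(2,5): no bracket -> illegal
(3,1): flips 2 -> legal
(3,5): flips 2 -> legal
(4,1): no bracket -> illegal
(4,2): flips 3 -> legal
(4,4): no bracket -> illegal
(4,5): flips 3 -> legal
(5,1): no bracket -> illegal
(5,3): flips 1 -> legal
(5,4): no bracket -> illegal
W mobility = 8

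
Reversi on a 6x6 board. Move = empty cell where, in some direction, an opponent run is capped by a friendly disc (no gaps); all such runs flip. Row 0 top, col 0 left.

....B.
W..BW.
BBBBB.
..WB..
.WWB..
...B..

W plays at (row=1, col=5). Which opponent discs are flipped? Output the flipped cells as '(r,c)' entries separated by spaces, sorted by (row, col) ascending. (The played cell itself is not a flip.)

Dir NW: opp run (0,4), next=edge -> no flip
Dir N: first cell '.' (not opp) -> no flip
Dir NE: edge -> no flip
Dir W: first cell 'W' (not opp) -> no flip
Dir E: edge -> no flip
Dir SW: opp run (2,4) (3,3) capped by W -> flip
Dir S: first cell '.' (not opp) -> no flip
Dir SE: edge -> no flip

Answer: (2,4) (3,3)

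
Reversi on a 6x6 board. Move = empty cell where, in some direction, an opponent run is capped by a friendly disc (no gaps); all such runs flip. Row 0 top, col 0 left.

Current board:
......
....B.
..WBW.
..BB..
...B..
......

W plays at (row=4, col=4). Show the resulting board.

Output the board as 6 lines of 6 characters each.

Answer: ......
....B.
..WBW.
..BW..
...BW.
......

Derivation:
Place W at (4,4); scan 8 dirs for brackets.
Dir NW: opp run (3,3) capped by W -> flip
Dir N: first cell '.' (not opp) -> no flip
Dir NE: first cell '.' (not opp) -> no flip
Dir W: opp run (4,3), next='.' -> no flip
Dir E: first cell '.' (not opp) -> no flip
Dir SW: first cell '.' (not opp) -> no flip
Dir S: first cell '.' (not opp) -> no flip
Dir SE: first cell '.' (not opp) -> no flip
All flips: (3,3)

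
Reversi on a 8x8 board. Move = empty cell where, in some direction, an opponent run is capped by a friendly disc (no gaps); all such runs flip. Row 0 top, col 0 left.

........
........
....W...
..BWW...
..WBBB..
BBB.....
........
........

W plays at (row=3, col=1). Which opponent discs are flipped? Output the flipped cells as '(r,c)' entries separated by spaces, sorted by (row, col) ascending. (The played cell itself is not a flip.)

Dir NW: first cell '.' (not opp) -> no flip
Dir N: first cell '.' (not opp) -> no flip
Dir NE: first cell '.' (not opp) -> no flip
Dir W: first cell '.' (not opp) -> no flip
Dir E: opp run (3,2) capped by W -> flip
Dir SW: first cell '.' (not opp) -> no flip
Dir S: first cell '.' (not opp) -> no flip
Dir SE: first cell 'W' (not opp) -> no flip

Answer: (3,2)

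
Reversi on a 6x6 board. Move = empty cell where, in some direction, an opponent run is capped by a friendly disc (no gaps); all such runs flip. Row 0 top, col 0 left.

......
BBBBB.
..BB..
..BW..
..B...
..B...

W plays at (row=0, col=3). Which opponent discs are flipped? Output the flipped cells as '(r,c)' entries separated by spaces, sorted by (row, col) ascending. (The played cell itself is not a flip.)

Answer: (1,3) (2,3)

Derivation:
Dir NW: edge -> no flip
Dir N: edge -> no flip
Dir NE: edge -> no flip
Dir W: first cell '.' (not opp) -> no flip
Dir E: first cell '.' (not opp) -> no flip
Dir SW: opp run (1,2), next='.' -> no flip
Dir S: opp run (1,3) (2,3) capped by W -> flip
Dir SE: opp run (1,4), next='.' -> no flip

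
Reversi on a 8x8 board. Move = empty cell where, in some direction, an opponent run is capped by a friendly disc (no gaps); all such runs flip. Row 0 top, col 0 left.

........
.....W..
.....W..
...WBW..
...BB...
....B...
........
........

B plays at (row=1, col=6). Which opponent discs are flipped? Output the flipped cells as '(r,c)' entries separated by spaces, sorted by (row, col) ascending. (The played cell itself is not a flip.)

Dir NW: first cell '.' (not opp) -> no flip
Dir N: first cell '.' (not opp) -> no flip
Dir NE: first cell '.' (not opp) -> no flip
Dir W: opp run (1,5), next='.' -> no flip
Dir E: first cell '.' (not opp) -> no flip
Dir SW: opp run (2,5) capped by B -> flip
Dir S: first cell '.' (not opp) -> no flip
Dir SE: first cell '.' (not opp) -> no flip

Answer: (2,5)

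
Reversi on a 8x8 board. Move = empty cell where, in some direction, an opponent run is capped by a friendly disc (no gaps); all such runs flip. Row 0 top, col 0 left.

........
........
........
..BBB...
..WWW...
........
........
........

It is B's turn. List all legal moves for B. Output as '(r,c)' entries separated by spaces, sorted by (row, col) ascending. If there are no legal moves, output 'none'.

(3,1): no bracket -> illegal
(3,5): no bracket -> illegal
(4,1): no bracket -> illegal
(4,5): no bracket -> illegal
(5,1): flips 1 -> legal
(5,2): flips 2 -> legal
(5,3): flips 1 -> legal
(5,4): flips 2 -> legal
(5,5): flips 1 -> legal

Answer: (5,1) (5,2) (5,3) (5,4) (5,5)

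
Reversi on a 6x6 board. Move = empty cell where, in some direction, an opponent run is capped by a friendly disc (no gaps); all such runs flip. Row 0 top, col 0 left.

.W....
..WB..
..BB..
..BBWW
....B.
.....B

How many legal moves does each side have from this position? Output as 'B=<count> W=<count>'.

-- B to move --
(0,0): no bracket -> illegal
(0,2): flips 1 -> legal
(0,3): no bracket -> illegal
(1,0): no bracket -> illegal
(1,1): flips 1 -> legal
(2,1): no bracket -> illegal
(2,4): flips 1 -> legal
(2,5): no bracket -> illegal
(4,3): no bracket -> illegal
(4,5): flips 1 -> legal
B mobility = 4
-- W to move --
(0,2): no bracket -> illegal
(0,3): no bracket -> illegal
(0,4): no bracket -> illegal
(1,1): no bracket -> illegal
(1,4): flips 1 -> legal
(2,1): no bracket -> illegal
(2,4): no bracket -> illegal
(3,1): flips 2 -> legal
(4,1): no bracket -> illegal
(4,2): flips 2 -> legal
(4,3): no bracket -> illegal
(4,5): no bracket -> illegal
(5,3): flips 1 -> legal
(5,4): flips 1 -> legal
W mobility = 5

Answer: B=4 W=5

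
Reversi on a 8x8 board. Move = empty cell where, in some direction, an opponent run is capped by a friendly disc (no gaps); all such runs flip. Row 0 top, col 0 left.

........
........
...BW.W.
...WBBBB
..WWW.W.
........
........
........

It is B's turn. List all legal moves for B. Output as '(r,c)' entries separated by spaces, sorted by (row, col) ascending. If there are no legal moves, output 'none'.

(1,3): flips 1 -> legal
(1,4): flips 1 -> legal
(1,5): flips 1 -> legal
(1,6): flips 1 -> legal
(1,7): flips 1 -> legal
(2,2): no bracket -> illegal
(2,5): flips 1 -> legal
(2,7): no bracket -> illegal
(3,1): no bracket -> illegal
(3,2): flips 1 -> legal
(4,1): no bracket -> illegal
(4,5): no bracket -> illegal
(4,7): no bracket -> illegal
(5,1): no bracket -> illegal
(5,2): flips 1 -> legal
(5,3): flips 3 -> legal
(5,4): flips 1 -> legal
(5,5): flips 1 -> legal
(5,6): flips 1 -> legal
(5,7): flips 1 -> legal

Answer: (1,3) (1,4) (1,5) (1,6) (1,7) (2,5) (3,2) (5,2) (5,3) (5,4) (5,5) (5,6) (5,7)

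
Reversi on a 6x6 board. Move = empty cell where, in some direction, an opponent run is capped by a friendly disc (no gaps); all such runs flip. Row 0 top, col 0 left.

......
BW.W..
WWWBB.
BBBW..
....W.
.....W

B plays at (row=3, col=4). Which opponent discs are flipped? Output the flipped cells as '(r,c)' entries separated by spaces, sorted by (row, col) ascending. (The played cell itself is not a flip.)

Answer: (3,3)

Derivation:
Dir NW: first cell 'B' (not opp) -> no flip
Dir N: first cell 'B' (not opp) -> no flip
Dir NE: first cell '.' (not opp) -> no flip
Dir W: opp run (3,3) capped by B -> flip
Dir E: first cell '.' (not opp) -> no flip
Dir SW: first cell '.' (not opp) -> no flip
Dir S: opp run (4,4), next='.' -> no flip
Dir SE: first cell '.' (not opp) -> no flip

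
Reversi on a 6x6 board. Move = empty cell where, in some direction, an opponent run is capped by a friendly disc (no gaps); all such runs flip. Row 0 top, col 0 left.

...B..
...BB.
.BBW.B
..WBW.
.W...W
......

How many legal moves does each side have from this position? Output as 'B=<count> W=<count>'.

-- B to move --
(1,2): no bracket -> illegal
(2,4): flips 1 -> legal
(3,0): no bracket -> illegal
(3,1): flips 1 -> legal
(3,5): flips 1 -> legal
(4,0): no bracket -> illegal
(4,2): flips 1 -> legal
(4,3): flips 2 -> legal
(4,4): no bracket -> illegal
(5,0): flips 3 -> legal
(5,1): no bracket -> illegal
(5,2): no bracket -> illegal
(5,4): no bracket -> illegal
(5,5): no bracket -> illegal
B mobility = 6
-- W to move --
(0,2): no bracket -> illegal
(0,4): no bracket -> illegal
(0,5): flips 1 -> legal
(1,0): flips 1 -> legal
(1,1): no bracket -> illegal
(1,2): flips 1 -> legal
(1,5): no bracket -> illegal
(2,0): flips 2 -> legal
(2,4): no bracket -> illegal
(3,0): no bracket -> illegal
(3,1): no bracket -> illegal
(3,5): no bracket -> illegal
(4,2): no bracket -> illegal
(4,3): flips 1 -> legal
(4,4): no bracket -> illegal
W mobility = 5

Answer: B=6 W=5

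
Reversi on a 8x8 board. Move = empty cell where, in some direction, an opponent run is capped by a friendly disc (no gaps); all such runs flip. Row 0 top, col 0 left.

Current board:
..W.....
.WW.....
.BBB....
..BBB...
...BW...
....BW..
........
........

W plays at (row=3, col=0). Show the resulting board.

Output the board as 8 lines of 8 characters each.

Place W at (3,0); scan 8 dirs for brackets.
Dir NW: edge -> no flip
Dir N: first cell '.' (not opp) -> no flip
Dir NE: opp run (2,1) capped by W -> flip
Dir W: edge -> no flip
Dir E: first cell '.' (not opp) -> no flip
Dir SW: edge -> no flip
Dir S: first cell '.' (not opp) -> no flip
Dir SE: first cell '.' (not opp) -> no flip
All flips: (2,1)

Answer: ..W.....
.WW.....
.WBB....
W.BBB...
...BW...
....BW..
........
........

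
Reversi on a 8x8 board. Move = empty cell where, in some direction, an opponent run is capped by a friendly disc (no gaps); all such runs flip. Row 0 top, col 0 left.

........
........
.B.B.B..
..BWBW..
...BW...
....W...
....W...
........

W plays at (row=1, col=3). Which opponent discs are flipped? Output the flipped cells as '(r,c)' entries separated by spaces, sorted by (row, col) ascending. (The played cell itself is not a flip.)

Dir NW: first cell '.' (not opp) -> no flip
Dir N: first cell '.' (not opp) -> no flip
Dir NE: first cell '.' (not opp) -> no flip
Dir W: first cell '.' (not opp) -> no flip
Dir E: first cell '.' (not opp) -> no flip
Dir SW: first cell '.' (not opp) -> no flip
Dir S: opp run (2,3) capped by W -> flip
Dir SE: first cell '.' (not opp) -> no flip

Answer: (2,3)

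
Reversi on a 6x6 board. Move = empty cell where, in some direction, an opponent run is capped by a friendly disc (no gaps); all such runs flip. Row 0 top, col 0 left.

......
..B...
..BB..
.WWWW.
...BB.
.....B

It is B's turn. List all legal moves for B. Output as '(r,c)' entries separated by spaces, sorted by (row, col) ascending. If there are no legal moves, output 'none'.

Answer: (2,1) (2,4) (2,5) (4,0) (4,1) (4,2) (4,5)

Derivation:
(2,0): no bracket -> illegal
(2,1): flips 1 -> legal
(2,4): flips 1 -> legal
(2,5): flips 1 -> legal
(3,0): no bracket -> illegal
(3,5): no bracket -> illegal
(4,0): flips 1 -> legal
(4,1): flips 1 -> legal
(4,2): flips 1 -> legal
(4,5): flips 1 -> legal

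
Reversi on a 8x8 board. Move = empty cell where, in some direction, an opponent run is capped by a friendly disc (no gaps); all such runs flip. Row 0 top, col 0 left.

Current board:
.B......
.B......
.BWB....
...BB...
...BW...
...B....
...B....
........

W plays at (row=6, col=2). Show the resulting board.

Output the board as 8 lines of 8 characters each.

Place W at (6,2); scan 8 dirs for brackets.
Dir NW: first cell '.' (not opp) -> no flip
Dir N: first cell '.' (not opp) -> no flip
Dir NE: opp run (5,3) capped by W -> flip
Dir W: first cell '.' (not opp) -> no flip
Dir E: opp run (6,3), next='.' -> no flip
Dir SW: first cell '.' (not opp) -> no flip
Dir S: first cell '.' (not opp) -> no flip
Dir SE: first cell '.' (not opp) -> no flip
All flips: (5,3)

Answer: .B......
.B......
.BWB....
...BB...
...BW...
...W....
..WB....
........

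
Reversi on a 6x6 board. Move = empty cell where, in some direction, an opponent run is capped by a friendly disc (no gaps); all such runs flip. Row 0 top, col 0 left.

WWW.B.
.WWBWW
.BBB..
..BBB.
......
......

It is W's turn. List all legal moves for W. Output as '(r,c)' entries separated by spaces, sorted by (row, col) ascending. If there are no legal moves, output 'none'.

Answer: (2,4) (3,0) (3,1) (4,1) (4,2) (4,4) (4,5)

Derivation:
(0,3): no bracket -> illegal
(0,5): no bracket -> illegal
(1,0): no bracket -> illegal
(2,0): no bracket -> illegal
(2,4): flips 1 -> legal
(2,5): no bracket -> illegal
(3,0): flips 1 -> legal
(3,1): flips 1 -> legal
(3,5): no bracket -> illegal
(4,1): flips 2 -> legal
(4,2): flips 2 -> legal
(4,3): no bracket -> illegal
(4,4): flips 2 -> legal
(4,5): flips 2 -> legal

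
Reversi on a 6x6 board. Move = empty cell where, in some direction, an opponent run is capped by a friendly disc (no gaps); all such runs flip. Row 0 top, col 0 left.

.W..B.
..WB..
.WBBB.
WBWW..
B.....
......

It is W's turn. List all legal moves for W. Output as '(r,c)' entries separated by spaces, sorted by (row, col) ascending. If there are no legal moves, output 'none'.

Answer: (0,3) (1,1) (1,4) (1,5) (2,5) (3,4) (4,1) (5,0)

Derivation:
(0,2): no bracket -> illegal
(0,3): flips 2 -> legal
(0,5): no bracket -> illegal
(1,1): flips 1 -> legal
(1,4): flips 2 -> legal
(1,5): flips 1 -> legal
(2,0): no bracket -> illegal
(2,5): flips 3 -> legal
(3,4): flips 1 -> legal
(3,5): no bracket -> illegal
(4,1): flips 1 -> legal
(4,2): no bracket -> illegal
(5,0): flips 1 -> legal
(5,1): no bracket -> illegal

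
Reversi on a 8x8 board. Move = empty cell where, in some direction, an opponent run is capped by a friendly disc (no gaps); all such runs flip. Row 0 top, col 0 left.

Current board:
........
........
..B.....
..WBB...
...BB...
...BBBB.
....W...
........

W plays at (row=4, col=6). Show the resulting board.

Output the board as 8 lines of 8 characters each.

Answer: ........
........
..B.....
..WBB...
...BB.W.
...BBWB.
....W...
........

Derivation:
Place W at (4,6); scan 8 dirs for brackets.
Dir NW: first cell '.' (not opp) -> no flip
Dir N: first cell '.' (not opp) -> no flip
Dir NE: first cell '.' (not opp) -> no flip
Dir W: first cell '.' (not opp) -> no flip
Dir E: first cell '.' (not opp) -> no flip
Dir SW: opp run (5,5) capped by W -> flip
Dir S: opp run (5,6), next='.' -> no flip
Dir SE: first cell '.' (not opp) -> no flip
All flips: (5,5)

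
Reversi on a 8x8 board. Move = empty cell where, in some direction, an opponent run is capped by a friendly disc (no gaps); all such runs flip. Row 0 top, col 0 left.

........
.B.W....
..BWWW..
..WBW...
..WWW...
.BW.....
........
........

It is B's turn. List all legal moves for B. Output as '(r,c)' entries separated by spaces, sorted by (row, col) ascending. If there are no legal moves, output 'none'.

Answer: (0,3) (0,4) (1,5) (2,6) (3,1) (3,5) (5,3) (5,5) (6,2)

Derivation:
(0,2): no bracket -> illegal
(0,3): flips 2 -> legal
(0,4): flips 1 -> legal
(1,2): no bracket -> illegal
(1,4): no bracket -> illegal
(1,5): flips 1 -> legal
(1,6): no bracket -> illegal
(2,1): no bracket -> illegal
(2,6): flips 3 -> legal
(3,1): flips 1 -> legal
(3,5): flips 1 -> legal
(3,6): no bracket -> illegal
(4,1): no bracket -> illegal
(4,5): no bracket -> illegal
(5,3): flips 2 -> legal
(5,4): no bracket -> illegal
(5,5): flips 1 -> legal
(6,1): no bracket -> illegal
(6,2): flips 3 -> legal
(6,3): no bracket -> illegal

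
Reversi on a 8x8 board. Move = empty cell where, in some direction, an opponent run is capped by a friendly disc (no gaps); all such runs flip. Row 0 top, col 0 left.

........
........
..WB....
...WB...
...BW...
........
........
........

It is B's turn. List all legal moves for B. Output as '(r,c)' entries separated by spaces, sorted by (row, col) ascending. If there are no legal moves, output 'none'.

Answer: (2,1) (3,2) (4,5) (5,4)

Derivation:
(1,1): no bracket -> illegal
(1,2): no bracket -> illegal
(1,3): no bracket -> illegal
(2,1): flips 1 -> legal
(2,4): no bracket -> illegal
(3,1): no bracket -> illegal
(3,2): flips 1 -> legal
(3,5): no bracket -> illegal
(4,2): no bracket -> illegal
(4,5): flips 1 -> legal
(5,3): no bracket -> illegal
(5,4): flips 1 -> legal
(5,5): no bracket -> illegal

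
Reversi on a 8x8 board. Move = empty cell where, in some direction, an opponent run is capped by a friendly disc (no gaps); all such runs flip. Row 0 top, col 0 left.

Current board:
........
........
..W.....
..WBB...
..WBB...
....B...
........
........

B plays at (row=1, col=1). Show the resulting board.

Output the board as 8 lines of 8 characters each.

Place B at (1,1); scan 8 dirs for brackets.
Dir NW: first cell '.' (not opp) -> no flip
Dir N: first cell '.' (not opp) -> no flip
Dir NE: first cell '.' (not opp) -> no flip
Dir W: first cell '.' (not opp) -> no flip
Dir E: first cell '.' (not opp) -> no flip
Dir SW: first cell '.' (not opp) -> no flip
Dir S: first cell '.' (not opp) -> no flip
Dir SE: opp run (2,2) capped by B -> flip
All flips: (2,2)

Answer: ........
.B......
..B.....
..WBB...
..WBB...
....B...
........
........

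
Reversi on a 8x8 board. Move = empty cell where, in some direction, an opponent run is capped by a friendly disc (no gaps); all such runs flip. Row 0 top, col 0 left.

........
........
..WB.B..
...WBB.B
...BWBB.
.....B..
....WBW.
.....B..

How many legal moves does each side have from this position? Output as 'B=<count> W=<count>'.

-- B to move --
(1,1): flips 3 -> legal
(1,2): no bracket -> illegal
(1,3): no bracket -> illegal
(2,1): flips 1 -> legal
(2,4): no bracket -> illegal
(3,1): no bracket -> illegal
(3,2): flips 1 -> legal
(4,2): no bracket -> illegal
(5,3): flips 2 -> legal
(5,4): flips 1 -> legal
(5,6): no bracket -> illegal
(5,7): flips 1 -> legal
(6,3): flips 1 -> legal
(6,7): flips 1 -> legal
(7,3): flips 1 -> legal
(7,4): no bracket -> illegal
(7,6): no bracket -> illegal
(7,7): flips 1 -> legal
B mobility = 10
-- W to move --
(1,2): no bracket -> illegal
(1,3): flips 1 -> legal
(1,4): no bracket -> illegal
(1,5): no bracket -> illegal
(1,6): no bracket -> illegal
(2,4): flips 2 -> legal
(2,6): flips 1 -> legal
(2,7): no bracket -> illegal
(3,2): no bracket -> illegal
(3,6): flips 2 -> legal
(4,2): flips 1 -> legal
(4,7): flips 2 -> legal
(5,2): no bracket -> illegal
(5,3): flips 1 -> legal
(5,4): no bracket -> illegal
(5,6): no bracket -> illegal
(5,7): no bracket -> illegal
(7,4): no bracket -> illegal
(7,6): no bracket -> illegal
W mobility = 7

Answer: B=10 W=7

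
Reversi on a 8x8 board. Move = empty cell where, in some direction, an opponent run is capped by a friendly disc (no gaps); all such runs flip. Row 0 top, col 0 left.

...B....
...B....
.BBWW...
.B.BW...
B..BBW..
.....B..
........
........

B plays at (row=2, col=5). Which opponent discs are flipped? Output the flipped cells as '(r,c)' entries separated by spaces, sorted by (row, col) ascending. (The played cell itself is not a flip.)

Answer: (2,3) (2,4) (3,4)

Derivation:
Dir NW: first cell '.' (not opp) -> no flip
Dir N: first cell '.' (not opp) -> no flip
Dir NE: first cell '.' (not opp) -> no flip
Dir W: opp run (2,4) (2,3) capped by B -> flip
Dir E: first cell '.' (not opp) -> no flip
Dir SW: opp run (3,4) capped by B -> flip
Dir S: first cell '.' (not opp) -> no flip
Dir SE: first cell '.' (not opp) -> no flip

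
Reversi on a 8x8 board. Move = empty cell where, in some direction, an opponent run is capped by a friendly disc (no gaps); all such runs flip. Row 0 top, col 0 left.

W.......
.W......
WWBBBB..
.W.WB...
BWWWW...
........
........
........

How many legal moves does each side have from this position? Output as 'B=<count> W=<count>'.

-- B to move --
(0,1): no bracket -> illegal
(0,2): no bracket -> illegal
(1,0): no bracket -> illegal
(1,2): no bracket -> illegal
(3,0): no bracket -> illegal
(3,2): flips 1 -> legal
(3,5): no bracket -> illegal
(4,5): flips 4 -> legal
(5,0): no bracket -> illegal
(5,1): flips 2 -> legal
(5,2): flips 1 -> legal
(5,3): flips 2 -> legal
(5,4): flips 1 -> legal
(5,5): flips 2 -> legal
B mobility = 7
-- W to move --
(1,2): no bracket -> illegal
(1,3): flips 2 -> legal
(1,4): flips 2 -> legal
(1,5): flips 1 -> legal
(1,6): flips 2 -> legal
(2,6): flips 4 -> legal
(3,0): no bracket -> illegal
(3,2): no bracket -> illegal
(3,5): flips 1 -> legal
(3,6): no bracket -> illegal
(4,5): no bracket -> illegal
(5,0): no bracket -> illegal
(5,1): no bracket -> illegal
W mobility = 6

Answer: B=7 W=6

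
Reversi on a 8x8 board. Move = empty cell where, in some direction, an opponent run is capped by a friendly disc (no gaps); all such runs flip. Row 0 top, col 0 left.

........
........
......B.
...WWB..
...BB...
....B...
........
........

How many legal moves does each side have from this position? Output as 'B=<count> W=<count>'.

-- B to move --
(2,2): flips 1 -> legal
(2,3): flips 1 -> legal
(2,4): flips 1 -> legal
(2,5): flips 1 -> legal
(3,2): flips 2 -> legal
(4,2): no bracket -> illegal
(4,5): no bracket -> illegal
B mobility = 5
-- W to move --
(1,5): no bracket -> illegal
(1,6): no bracket -> illegal
(1,7): no bracket -> illegal
(2,4): no bracket -> illegal
(2,5): no bracket -> illegal
(2,7): no bracket -> illegal
(3,2): no bracket -> illegal
(3,6): flips 1 -> legal
(3,7): no bracket -> illegal
(4,2): no bracket -> illegal
(4,5): no bracket -> illegal
(4,6): no bracket -> illegal
(5,2): flips 1 -> legal
(5,3): flips 1 -> legal
(5,5): flips 1 -> legal
(6,3): no bracket -> illegal
(6,4): flips 2 -> legal
(6,5): no bracket -> illegal
W mobility = 5

Answer: B=5 W=5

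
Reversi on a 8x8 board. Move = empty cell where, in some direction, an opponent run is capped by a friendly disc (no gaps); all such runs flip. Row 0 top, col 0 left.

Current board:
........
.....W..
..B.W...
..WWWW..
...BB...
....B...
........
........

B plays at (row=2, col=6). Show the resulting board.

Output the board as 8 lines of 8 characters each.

Answer: ........
.....W..
..B.W.B.
..WWWB..
...BB...
....B...
........
........

Derivation:
Place B at (2,6); scan 8 dirs for brackets.
Dir NW: opp run (1,5), next='.' -> no flip
Dir N: first cell '.' (not opp) -> no flip
Dir NE: first cell '.' (not opp) -> no flip
Dir W: first cell '.' (not opp) -> no flip
Dir E: first cell '.' (not opp) -> no flip
Dir SW: opp run (3,5) capped by B -> flip
Dir S: first cell '.' (not opp) -> no flip
Dir SE: first cell '.' (not opp) -> no flip
All flips: (3,5)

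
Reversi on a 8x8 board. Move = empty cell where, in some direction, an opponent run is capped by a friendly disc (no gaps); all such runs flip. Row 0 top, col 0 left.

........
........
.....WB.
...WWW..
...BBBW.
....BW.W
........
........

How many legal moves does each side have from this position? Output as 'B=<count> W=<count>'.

Answer: B=9 W=7

Derivation:
-- B to move --
(1,4): no bracket -> illegal
(1,5): flips 2 -> legal
(1,6): flips 2 -> legal
(2,2): flips 1 -> legal
(2,3): flips 2 -> legal
(2,4): flips 2 -> legal
(3,2): no bracket -> illegal
(3,6): no bracket -> illegal
(3,7): no bracket -> illegal
(4,2): no bracket -> illegal
(4,7): flips 1 -> legal
(5,6): flips 1 -> legal
(6,4): no bracket -> illegal
(6,5): flips 1 -> legal
(6,6): flips 1 -> legal
(6,7): no bracket -> illegal
B mobility = 9
-- W to move --
(1,5): no bracket -> illegal
(1,6): no bracket -> illegal
(1,7): flips 1 -> legal
(2,7): flips 1 -> legal
(3,2): no bracket -> illegal
(3,6): no bracket -> illegal
(3,7): no bracket -> illegal
(4,2): flips 3 -> legal
(5,2): flips 1 -> legal
(5,3): flips 3 -> legal
(5,6): flips 1 -> legal
(6,3): no bracket -> illegal
(6,4): flips 2 -> legal
(6,5): no bracket -> illegal
W mobility = 7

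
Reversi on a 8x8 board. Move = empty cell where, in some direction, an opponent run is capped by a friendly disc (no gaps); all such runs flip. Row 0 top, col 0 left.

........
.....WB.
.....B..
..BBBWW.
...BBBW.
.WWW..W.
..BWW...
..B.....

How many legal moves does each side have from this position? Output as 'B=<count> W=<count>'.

-- B to move --
(0,4): no bracket -> illegal
(0,5): flips 1 -> legal
(0,6): no bracket -> illegal
(1,4): flips 1 -> legal
(2,4): no bracket -> illegal
(2,6): flips 1 -> legal
(2,7): flips 1 -> legal
(3,7): flips 2 -> legal
(4,0): flips 1 -> legal
(4,1): no bracket -> illegal
(4,2): flips 1 -> legal
(4,7): flips 2 -> legal
(5,0): no bracket -> illegal
(5,4): flips 1 -> legal
(5,5): no bracket -> illegal
(5,7): no bracket -> illegal
(6,0): no bracket -> illegal
(6,1): flips 1 -> legal
(6,5): flips 2 -> legal
(6,6): no bracket -> illegal
(6,7): flips 1 -> legal
(7,3): flips 2 -> legal
(7,4): no bracket -> illegal
(7,5): no bracket -> illegal
B mobility = 13
-- W to move --
(0,5): no bracket -> illegal
(0,6): no bracket -> illegal
(0,7): flips 4 -> legal
(1,4): flips 1 -> legal
(1,7): flips 1 -> legal
(2,1): no bracket -> illegal
(2,2): no bracket -> illegal
(2,3): flips 4 -> legal
(2,4): no bracket -> illegal
(2,6): no bracket -> illegal
(2,7): no bracket -> illegal
(3,1): flips 3 -> legal
(4,1): no bracket -> illegal
(4,2): flips 3 -> legal
(5,4): flips 1 -> legal
(5,5): flips 1 -> legal
(6,1): flips 1 -> legal
(7,1): flips 1 -> legal
(7,3): flips 1 -> legal
W mobility = 11

Answer: B=13 W=11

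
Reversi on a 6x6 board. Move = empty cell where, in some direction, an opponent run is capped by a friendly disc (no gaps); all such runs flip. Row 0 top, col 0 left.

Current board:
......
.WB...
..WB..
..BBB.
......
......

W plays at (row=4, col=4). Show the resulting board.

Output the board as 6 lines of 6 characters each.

Answer: ......
.WB...
..WB..
..BWB.
....W.
......

Derivation:
Place W at (4,4); scan 8 dirs for brackets.
Dir NW: opp run (3,3) capped by W -> flip
Dir N: opp run (3,4), next='.' -> no flip
Dir NE: first cell '.' (not opp) -> no flip
Dir W: first cell '.' (not opp) -> no flip
Dir E: first cell '.' (not opp) -> no flip
Dir SW: first cell '.' (not opp) -> no flip
Dir S: first cell '.' (not opp) -> no flip
Dir SE: first cell '.' (not opp) -> no flip
All flips: (3,3)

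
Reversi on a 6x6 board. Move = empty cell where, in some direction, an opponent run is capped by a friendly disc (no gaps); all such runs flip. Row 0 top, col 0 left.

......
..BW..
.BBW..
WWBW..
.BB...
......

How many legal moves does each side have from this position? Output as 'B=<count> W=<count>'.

-- B to move --
(0,2): no bracket -> illegal
(0,3): no bracket -> illegal
(0,4): flips 1 -> legal
(1,4): flips 2 -> legal
(2,0): flips 1 -> legal
(2,4): flips 2 -> legal
(3,4): flips 2 -> legal
(4,0): flips 1 -> legal
(4,3): no bracket -> illegal
(4,4): flips 1 -> legal
B mobility = 7
-- W to move --
(0,1): flips 1 -> legal
(0,2): no bracket -> illegal
(0,3): flips 2 -> legal
(1,0): no bracket -> illegal
(1,1): flips 3 -> legal
(2,0): flips 2 -> legal
(4,0): no bracket -> illegal
(4,3): no bracket -> illegal
(5,0): flips 2 -> legal
(5,1): flips 2 -> legal
(5,2): flips 1 -> legal
(5,3): flips 1 -> legal
W mobility = 8

Answer: B=7 W=8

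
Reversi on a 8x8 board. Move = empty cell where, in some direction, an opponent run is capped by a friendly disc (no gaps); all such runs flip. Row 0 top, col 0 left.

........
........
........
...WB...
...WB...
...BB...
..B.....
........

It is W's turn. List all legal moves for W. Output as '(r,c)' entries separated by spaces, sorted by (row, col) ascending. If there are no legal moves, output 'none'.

(2,3): no bracket -> illegal
(2,4): no bracket -> illegal
(2,5): flips 1 -> legal
(3,5): flips 1 -> legal
(4,2): no bracket -> illegal
(4,5): flips 1 -> legal
(5,1): no bracket -> illegal
(5,2): no bracket -> illegal
(5,5): flips 1 -> legal
(6,1): no bracket -> illegal
(6,3): flips 1 -> legal
(6,4): no bracket -> illegal
(6,5): flips 1 -> legal
(7,1): no bracket -> illegal
(7,2): no bracket -> illegal
(7,3): no bracket -> illegal

Answer: (2,5) (3,5) (4,5) (5,5) (6,3) (6,5)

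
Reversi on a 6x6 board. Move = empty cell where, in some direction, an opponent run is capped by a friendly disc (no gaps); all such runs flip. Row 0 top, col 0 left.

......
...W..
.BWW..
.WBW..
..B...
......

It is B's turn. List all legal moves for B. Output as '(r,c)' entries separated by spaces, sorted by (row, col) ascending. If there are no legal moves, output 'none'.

Answer: (1,2) (1,4) (2,0) (2,4) (3,0) (3,4) (4,1)

Derivation:
(0,2): no bracket -> illegal
(0,3): no bracket -> illegal
(0,4): no bracket -> illegal
(1,1): no bracket -> illegal
(1,2): flips 1 -> legal
(1,4): flips 1 -> legal
(2,0): flips 1 -> legal
(2,4): flips 3 -> legal
(3,0): flips 1 -> legal
(3,4): flips 1 -> legal
(4,0): no bracket -> illegal
(4,1): flips 1 -> legal
(4,3): no bracket -> illegal
(4,4): no bracket -> illegal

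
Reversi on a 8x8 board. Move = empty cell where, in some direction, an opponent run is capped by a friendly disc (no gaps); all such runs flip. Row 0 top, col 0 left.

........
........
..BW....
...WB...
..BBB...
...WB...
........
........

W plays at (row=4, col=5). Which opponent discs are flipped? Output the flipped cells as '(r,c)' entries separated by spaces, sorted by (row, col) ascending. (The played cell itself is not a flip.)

Dir NW: opp run (3,4) capped by W -> flip
Dir N: first cell '.' (not opp) -> no flip
Dir NE: first cell '.' (not opp) -> no flip
Dir W: opp run (4,4) (4,3) (4,2), next='.' -> no flip
Dir E: first cell '.' (not opp) -> no flip
Dir SW: opp run (5,4), next='.' -> no flip
Dir S: first cell '.' (not opp) -> no flip
Dir SE: first cell '.' (not opp) -> no flip

Answer: (3,4)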